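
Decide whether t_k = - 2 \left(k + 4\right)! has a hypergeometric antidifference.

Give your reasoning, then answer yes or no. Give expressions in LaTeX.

Compute t_(k+1)/t_k: get k + 5.
A = k + 5, B = 1, C = 1.
f must satisfy (k + 5)·f(k+1) − (1)·f(k) = 1.
d = -1 from the (1,0,0) case.
deg f ≤ -1 is impossible — no certificate.

No — t_k has no hypergeometric antidifference.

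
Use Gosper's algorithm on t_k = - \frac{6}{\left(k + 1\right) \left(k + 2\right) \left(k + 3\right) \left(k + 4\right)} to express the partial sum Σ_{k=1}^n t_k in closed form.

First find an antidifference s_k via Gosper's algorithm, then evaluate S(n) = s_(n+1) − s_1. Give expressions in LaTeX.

Step 1: r(k) = (k + 1)/(k + 5).
Normal form (A,B,C) = (k + 1, k + 5, 1).
Set up (k + 1)·f(k+1) − (k + 4)·f(k) − (1) = 0.
Degrees (1,1,0) ⇒ d ≤ 3.
Coefficient equations give f(k) = k*(k**2 + 6*k + 11)/18.
Get s_k = R·t_k = k*(-k**2 - 6*k - 11)/(3*(k + 1)*(k + 2)*(k + 3)) with R(k) = B(k−1)f(k)/C(k) = k*(k + 4)*(k**2 + 6*k + 11)/18.
Verify: -6/(k**4 + 10*k**3 + 35*k**2 + 50*k + 24) matches t_k.
Telescope: S(n) = s_(n+1) − s_(1) = (-n**3 - 9*n**2 - 26*n - 18)/(3*(n**3 + 9*n**2 + 26*n + 24)) − (-1/4) = n*(-n**2 - 9*n - 26)/(12*(n**3 + 9*n**2 + 26*n + 24)).

S(n) = \frac{n \left(- n^{2} - 9 n - 26\right)}{12 \left(n^{3} + 9 n^{2} + 26 n + 24\right)}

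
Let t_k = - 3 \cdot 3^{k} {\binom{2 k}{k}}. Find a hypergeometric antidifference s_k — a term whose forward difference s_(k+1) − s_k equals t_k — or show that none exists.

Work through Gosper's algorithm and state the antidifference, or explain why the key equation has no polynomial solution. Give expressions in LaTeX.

no hypergeometric antidifference exists

r(k) = 6*(2*k + 1)/(k + 1) after simplifying.
Gosper form: A/B · C(k+1)/C(k) with A=12*k + 6, B=k + 1, C=1.
f must satisfy (12*k + 6)·f(k+1) − (k)·f(k) = 1.
From deg A=1, deg B=1, deg C=0: d=-1.
d = -1 < 0 ⇒ no nonzero polynomial f; not summable.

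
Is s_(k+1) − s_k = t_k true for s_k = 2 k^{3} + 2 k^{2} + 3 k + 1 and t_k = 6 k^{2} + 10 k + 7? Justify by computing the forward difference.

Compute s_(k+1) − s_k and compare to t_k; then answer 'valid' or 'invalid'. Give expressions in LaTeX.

s_(k+1) = 2*k**3 + 8*k**2 + 13*k + 8
s_(k+1) − s_k = 6*k**2 + 10*k + 7
(s_(k+1) − s_k) − t_k = 0

valid (s_(k+1) − s_k reduces to t_k)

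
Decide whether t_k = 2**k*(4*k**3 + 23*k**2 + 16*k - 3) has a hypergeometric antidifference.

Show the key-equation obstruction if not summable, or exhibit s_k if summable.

Yes. s_k = 2**k*(4*k**3 - k**2 - 4*k - 1).

Compute t_(k+1)/t_k: get 2*(4*k**3 + 35*k**2 + 74*k + 40)/(4*k**3 + 23*k**2 + 16*k - 3).
Take A(k)=2, B(k)=1, C(k)=k**3 + 23*k**2/4 + 4*k - 3/4.
Set up (2)·f(k+1) − (1)·f(k) − (k**3 + 23*k**2/4 + 4*k - 3/4) = 0.
d = 3 from the (0,0,3) case.
Match coefficients ⇒ f(k) = (4*k**3 - k**2 - 4*k - 1)/4.
R(k) = B(k−1)·f(k)/C(k) = (4*k**3 - k**2 - 4*k - 1)/((k + 1)*(4*k**2 + 19*k - 3)); s_k = R·t_k = 2**k*(4*k**3 - k**2 - 4*k - 1).
Verify: 2**k*(4*k**3 + 23*k**2 + 16*k - 3) matches t_k.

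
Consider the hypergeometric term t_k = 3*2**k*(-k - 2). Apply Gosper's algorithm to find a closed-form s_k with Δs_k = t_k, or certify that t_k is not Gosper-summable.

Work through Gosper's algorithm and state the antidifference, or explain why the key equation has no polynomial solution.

s_k = -3*2**k*k

r(k) = 2*(k + 3)/(k + 2) after simplifying.
Factor: A=2; B=1; C=k + 2.
f must satisfy (2)·f(k+1) − (1)·f(k) = k + 2.
deg f ≤ 1 (via 0,0,1).
Match coefficients ⇒ f(k) = k.
So s_k = (B(k−1)f/C)·t_k = (k/(k + 2))·t_k = -3*2**k*k.
Verify: 3*2**k*(-k - 2) matches t_k.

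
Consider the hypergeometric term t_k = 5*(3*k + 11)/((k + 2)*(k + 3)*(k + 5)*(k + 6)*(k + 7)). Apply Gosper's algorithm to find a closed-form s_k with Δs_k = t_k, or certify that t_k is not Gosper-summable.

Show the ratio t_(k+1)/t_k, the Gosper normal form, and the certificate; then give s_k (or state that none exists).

s_k = k*(k**2 + 13*k + 52)/(12*(k**3 + 13*k**2 + 52*k + 60))

The ratio is (k + 2)*(k + 5)*(3*k + 14)/((k + 4)*(k + 8)*(3*k + 11)).
Take A(k)=k + 2, B(k)=k + 8, C(k)=k**2 + 23*k/3 + 44/3.
f must satisfy (k + 2)·f(k+1) − (k + 7)·f(k) = k**2 + 23*k/3 + 44/3.
Bound: deg f ≤ 5.
Solving with deg f ≤ 5: f(k) = k*(k + 3)*(k + 4)*(k**2 + 13*k + 52)/180.
Then R = B(k−1)f/C = k*(k + 3)*(k + 7)*(k**2 + 13*k + 52)/(60*(3*k + 11)), so s_k = R(k)·t_k = k*(k**2 + 13*k + 52)/(12*(k**3 + 13*k**2 + 52*k + 60)).
Check: Δs_k = 5*(3*k + 11)/(k**5 + 23*k**4 + 203*k**3 + 853*k**2 + 1692*k + 1260). ✓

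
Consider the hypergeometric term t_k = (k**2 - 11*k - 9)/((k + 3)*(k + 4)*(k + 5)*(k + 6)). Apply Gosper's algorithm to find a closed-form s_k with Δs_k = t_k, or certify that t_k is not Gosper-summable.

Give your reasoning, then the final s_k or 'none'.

Ratio r(k) = (k + 3)*(11*k - (k + 1)**2 + 20)/((k + 7)*(-k**2 + 11*k + 9)).
Gosper form: A/B · C(k+1)/C(k) with A=k + 3, B=k + 7, C=k**2 - 11*k - 9.
f must satisfy (k + 3)·f(k+1) − (k + 6)·f(k) = k**2 - 11*k - 9.
d = 3 from the (1,1,2) case.
Solve for f: f(k) = -k*(k**2 + 27*k + 17)/15 (degree 3 ≤ 3).
Then R = B(k−1)f/C = -k*(k + 6)*(k**2 + 27*k + 17)/(15*(k**2 - 11*k - 9)), so s_k = R(k)·t_k = k*(-k**2 - 27*k - 17)/(15*(k + 3)*(k + 4)*(k + 5)).
Check: Δs_k = (k**2 - 11*k - 9)/(k**4 + 18*k**3 + 119*k**2 + 342*k + 360). ✓

s_k = k*(-k**2 - 27*k - 17)/(15*(k + 3)*(k + 4)*(k + 5))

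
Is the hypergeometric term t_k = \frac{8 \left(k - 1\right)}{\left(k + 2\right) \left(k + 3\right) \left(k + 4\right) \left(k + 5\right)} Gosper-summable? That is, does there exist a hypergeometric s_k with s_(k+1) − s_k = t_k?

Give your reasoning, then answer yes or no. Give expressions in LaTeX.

The ratio is k*(k + 2)/((k - 1)*(k + 6)).
So A=k + 2 and B=k + 6, with C=k - 1.
Key eq: (k + 2)·f(k+1) = (k + 5)·f(k) + (k - 1).
Bound: deg f ≤ 3.
Match coefficients ⇒ f(k) = -k/2.
R(k) = B(k−1)·f(k)/C(k) = -k*(k + 5)/(2*(k - 1)); s_k = R·t_k = -4*k/((k + 2)*(k + 3)*(k + 4)).
Verify: 8*(k - 1)/(k**4 + 14*k**3 + 71*k**2 + 154*k + 120) matches t_k.

Yes. s_k = - \frac{4 k}{\left(k + 2\right) \left(k + 3\right) \left(k + 4\right)}.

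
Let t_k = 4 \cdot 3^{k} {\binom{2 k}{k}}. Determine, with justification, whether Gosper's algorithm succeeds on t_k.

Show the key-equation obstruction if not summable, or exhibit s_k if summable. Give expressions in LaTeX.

No. Not Gosper-summable.

Step 1: r(k) = 6*(2*k + 1)/(k + 1).
Gosper form: A/B · C(k+1)/C(k) with A=12*k + 6, B=k + 1, C=1.
Key eq: (12*k + 6)·f(k+1) = (k)·f(k) + (1).
Degrees (1,1,0) ⇒ d ≤ -1.
d = -1 < 0 ⇒ no nonzero polynomial f; not summable.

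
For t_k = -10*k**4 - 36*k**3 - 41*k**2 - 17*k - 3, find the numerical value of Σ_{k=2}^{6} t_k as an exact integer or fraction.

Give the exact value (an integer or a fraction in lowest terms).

Ratio r(k) = (10*k**4 + 76*k**3 + 209*k**2 + 247*k + 107)/(10*k**4 + 36*k**3 + 41*k**2 + 17*k + 3).
Factor: A=1; B=1; C=k**4 + 18*k**3/5 + 41*k**2/10 + 17*k/10 + 3/10.
f must satisfy (1)·f(k+1) − (1)·f(k) = k**4 + 18*k**3/5 + 41*k**2/10 + 17*k/10 + 3/10.
deg f ≤ 5 (via 0,0,4).
Match coefficients ⇒ f(k) = k*(k**2 + k - 1)*(2*k**2 + 2*k - 1)/10.
Certificate R = B(k−1)f/C = k*(k**2 + k - 1)*(2*k**2 + 2*k - 1)/(10*k**4 + 36*k**3 + 41*k**2 + 17*k + 3) gives s_k = k*(-2*k**4 - 4*k**3 + k**2 + 3*k - 1).
Δs = -10*k**4 - 36*k**3 - 41*k**2 - 17*k - 3, as required.
Sum = s_(7) − s_(2); s_(7) = -42735, s_(2) = -110 ⇒ -42625.

Σ = -42625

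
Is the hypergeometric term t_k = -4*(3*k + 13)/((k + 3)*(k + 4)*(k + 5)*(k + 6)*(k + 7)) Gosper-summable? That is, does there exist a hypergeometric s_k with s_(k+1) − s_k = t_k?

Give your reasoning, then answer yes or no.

Yes. s_k = 2*k*(-k**2 - 14*k - 63)/(45*(k**3 + 14*k**2 + 63*k + 90)).

Ratio r(k) = (k + 3)*(3*k + 16)/((k + 8)*(3*k + 13)).
So A=k + 3 and B=k + 8, with C=k + 13/3.
f must satisfy (k + 3)·f(k+1) − (k + 7)·f(k) = k + 13/3.
Bound: deg f ≤ 4.
Coefficient equations give f(k) = k*(k + 4)*(k**2 + 14*k + 63)/270.
So s_k = (B(k−1)f/C)·t_k = (k*(k + 4)*(k + 7)*(k**2 + 14*k + 63)/(90*(3*k + 13)))·t_k = 2*k*(-k**2 - 14*k - 63)/(45*(k**3 + 14*k**2 + 63*k + 90)).
Δs = 4*(-3*k - 13)/(k**5 + 25*k**4 + 245*k**3 + 1175*k**2 + 2754*k + 2520), as required.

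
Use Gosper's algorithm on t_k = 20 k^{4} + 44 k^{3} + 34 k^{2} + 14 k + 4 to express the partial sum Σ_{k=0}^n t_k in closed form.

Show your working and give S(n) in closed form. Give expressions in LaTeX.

S(n) = 4 n^{5} + 21 n^{4} + 40 n^{3} + 35 n^{2} + 16 n + 4

Ratio r(k) = (10*k**4 + 62*k**3 + 143*k**2 + 147*k + 58)/(10*k**4 + 22*k**3 + 17*k**2 + 7*k + 2).
Normal form (A,B,C) = (1, 1, k**4 + 11*k**3/5 + 17*k**2/10 + 7*k/10 + 1/5).
Key eq: (1)·f(k+1) = (1)·f(k) + (k**4 + 11*k**3/5 + 17*k**2/10 + 7*k/10 + 1/5).
Bound: deg f ≤ 5.
Match coefficients ⇒ f(k) = k*(k + 1)*(4*k**3 - 3*k**2 - k + 2)/20.
R(k) = B(k−1)·f(k)/C(k) = k*(4*k**3 - 3*k**2 - k + 2)/(2*(10*k**3 + 12*k**2 + 5*k + 2)); s_k = R·t_k = k*(4*k**4 + k**3 - 4*k**2 + k + 2).
Check: Δs_k = 20*k**4 + 44*k**3 + 34*k**2 + 14*k + 4. ✓
Telescope: S(n) = s_(n+1) − s_(0) = 4*n**5 + 21*n**4 + 40*n**3 + 35*n**2 + 16*n + 4 − (0) = 4*n**5 + 21*n**4 + 40*n**3 + 35*n**2 + 16*n + 4.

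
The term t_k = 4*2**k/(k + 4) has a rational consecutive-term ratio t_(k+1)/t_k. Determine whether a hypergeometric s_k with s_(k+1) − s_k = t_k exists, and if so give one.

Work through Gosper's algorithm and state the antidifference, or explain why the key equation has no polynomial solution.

Ratio r(k) = 2*(k + 4)/(k + 5).
Take A(k)=2*k + 8, B(k)=k + 5, C(k)=1.
Solve (2*k + 8)·f(k+1) − (k + 4)·f(k) = 1.
deg f ≤ -1 (via 1,1,0).
Bound -1 < 0, so the key equation has no polynomial solution.

none — t_k is not Gosper-summable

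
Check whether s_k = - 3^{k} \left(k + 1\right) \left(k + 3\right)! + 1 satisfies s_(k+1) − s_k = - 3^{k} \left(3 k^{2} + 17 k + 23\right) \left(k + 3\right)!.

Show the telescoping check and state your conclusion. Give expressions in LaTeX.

s_(k+1) = -3**(k + 1)*(k + 2)*factorial(k + 4) + 1
s_(k+1) − s_k = -3**k*(3*k**2 + 17*k + 23)*factorial(k + 3)
(s_(k+1) − s_k) − t_k = 0

Valid: the claim telescopes to t_k.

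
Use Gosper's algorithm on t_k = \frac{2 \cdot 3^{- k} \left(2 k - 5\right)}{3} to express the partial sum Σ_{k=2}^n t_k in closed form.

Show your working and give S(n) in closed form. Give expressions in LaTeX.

S(n) = 2 \cdot 3^{- n - 1} \left(1 - n\right)

The ratio is (2*k - 3)/(3*(2*k - 5)).
Gosper form: A/B · C(k+1)/C(k) with A=1/3, B=1, C=k - 5/2.
Set up (1/3)·f(k+1) − (1)·f(k) − (k - 5/2) = 0.
deg f ≤ 1 (via 0,0,1).
Coefficient equations give f(k) = -3*(k - 2)/2.
Then R = B(k−1)f/C = -3*(k - 2)/(2*k - 5), so s_k = R(k)·t_k = 2*(2 - k)/3**k.
Check: Δs_k = 2*(2*k - 5)/(3*3**k). ✓
Evaluate: s_(n+1) = 2*3**(-n - 1)*(1 - n); subtract s_(2) = 0 ⇒ S(n) = 2*3**(-n - 1)*(1 - n).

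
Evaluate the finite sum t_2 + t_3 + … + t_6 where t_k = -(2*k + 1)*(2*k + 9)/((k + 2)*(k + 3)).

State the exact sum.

Σ = -215/12

Compute t_(k+1)/t_k: get (k + 2)*(2*k + 3)*(2*k + 11)/((k + 4)*(2*k + 1)*(2*k + 9)).
Normal form (A,B,C) = (k + 2, k + 4, k**2 + 5*k + 9/4).
f must satisfy (k + 2)·f(k+1) − (k + 3)·f(k) = k**2 + 5*k + 9/4.
deg f ≤ 2 (via 1,1,2).
Match coefficients ⇒ f(k) = k*(8*k + 1)/8.
Get s_k = R·t_k = k*(-8*k - 1)/(2*(k + 2)) with R(k) = B(k−1)f(k)/C(k) = k*(k + 3)*(8*k + 1)/(2*(2*k + 1)*(2*k + 9)).
Verify: (-4*k**2 - 20*k - 9)/(k**2 + 5*k + 6) matches t_k.
Evaluate s at k=7 and k=2: -133/6 and -17/4; difference -215/12.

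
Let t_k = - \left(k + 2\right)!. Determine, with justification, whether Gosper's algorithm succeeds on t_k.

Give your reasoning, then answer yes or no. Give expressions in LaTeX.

r(k) = k + 3 after simplifying.
Normal form (A,B,C) = (k + 3, 1, 1).
Solve (k + 3)·f(k+1) − (1)·f(k) = 1.
Degrees (1,0,0) ⇒ d ≤ -1.
d = -1 < 0 ⇒ no nonzero polynomial f; not summable.

No — t_k has no hypergeometric antidifference.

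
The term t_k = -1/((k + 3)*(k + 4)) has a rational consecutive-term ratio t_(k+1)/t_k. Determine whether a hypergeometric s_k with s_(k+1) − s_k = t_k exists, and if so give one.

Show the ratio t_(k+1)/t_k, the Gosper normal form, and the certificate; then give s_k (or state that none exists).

Step 1: r(k) = (k + 3)/(k + 5).
Normal form (A,B,C) = (k + 3, k + 5, 1).
Need (k + 3)·f(k+1) − (k + 4)·f(k) = 1.
Bound: deg f ≤ 1.
Match coefficients ⇒ f(k) = k/3.
Then R = B(k−1)f/C = k*(k + 4)/3, so s_k = R(k)·t_k = -k/(3*k + 9).
Check: Δs_k = -1/(k**2 + 7*k + 12). ✓

s_k = -k/(3*k + 9)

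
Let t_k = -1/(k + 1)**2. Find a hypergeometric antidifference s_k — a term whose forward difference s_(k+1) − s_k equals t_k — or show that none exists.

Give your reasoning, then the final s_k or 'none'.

Ratio r(k) = (k + 1)**2/(k + 2)**2.
So A=k**2 + 2*k + 1 and B=k**2 + 4*k + 4, with C=1.
f must satisfy (k**2 + 2*k + 1)·f(k+1) − (k**2 + 2*k + 1)·f(k) = 1.
Degrees (2,2,0) ⇒ d ≤ 0.
Generic f = c0 gives residual -1; -1 = 0 cannot hold, so t_k is not Gosper-summable.

none — t_k is not Gosper-summable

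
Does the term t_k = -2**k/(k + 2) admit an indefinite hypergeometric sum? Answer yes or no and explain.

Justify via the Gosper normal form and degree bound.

The ratio is 2*(k + 2)/(k + 3).
A = 2*k + 4, B = k + 3, C = 1.
Solve (2*k + 4)·f(k+1) − (k + 2)·f(k) = 1.
Degrees (1,1,0) ⇒ d ≤ -1.
d = -1 < 0 ⇒ no nonzero polynomial f; not summable.

No — negative degree bound, so no certificate f.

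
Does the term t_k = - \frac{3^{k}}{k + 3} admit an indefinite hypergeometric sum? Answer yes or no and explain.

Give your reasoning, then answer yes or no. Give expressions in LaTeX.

r(k) = 3*(k + 3)/(k + 4) after simplifying.
Normal form (A,B,C) = (3*k + 9, k + 4, 1).
Set up (3*k + 9)·f(k+1) − (k + 3)·f(k) − (1) = 0.
Degrees (1,1,0) ⇒ d ≤ -1.
Negative degree bound (-1): no f exists, t_k not Gosper-summable.

No; the degree bound rules out any f.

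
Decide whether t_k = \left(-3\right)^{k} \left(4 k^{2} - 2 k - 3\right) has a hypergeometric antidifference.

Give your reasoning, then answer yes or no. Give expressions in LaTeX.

Yes. s_k = \left(-3\right)^{k} k \left(2 - k\right).

Ratio r(k) = 3*(-4*k**2 - 6*k + 1)/(4*k**2 - 2*k - 3).
So A=-3 and B=1, with C=k**2 - k/2 - 3/4.
Key eq: (-3)·f(k+1) = (1)·f(k) + (k**2 - k/2 - 3/4).
Degrees (0,0,2) ⇒ d ≤ 2.
Coefficient equations give f(k) = -k*(k - 2)/4.
Get s_k = R·t_k = (-3)**k*k*(2 - k) with R(k) = B(k−1)f(k)/C(k) = -k*(k - 2)/(4*k**2 - 2*k - 3).
s_(k+1) − s_k = (-3)**k*(4*k**2 - 2*k - 3) = t_k.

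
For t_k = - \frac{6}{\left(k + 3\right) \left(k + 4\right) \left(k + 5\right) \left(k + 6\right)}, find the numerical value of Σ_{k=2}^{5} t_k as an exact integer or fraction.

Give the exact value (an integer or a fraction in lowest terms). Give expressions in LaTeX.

Compute t_(k+1)/t_k: get (k + 3)/(k + 7).
So A=k + 3 and B=k + 7, with C=1.
Set up (k + 3)·f(k+1) − (k + 6)·f(k) − (1) = 0.
Bound: deg f ≤ 3.
Coefficient equations give f(k) = k*(k**2 + 12*k + 47)/180.
R(k) = B(k−1)·f(k)/C(k) = k*(k + 6)*(k**2 + 12*k + 47)/180; s_k = R·t_k = k*(-k**2 - 12*k - 47)/(30*(k + 3)*(k + 4)*(k + 5)).
Check: Δs_k = -6/(k**4 + 18*k**3 + 119*k**2 + 342*k + 360). ✓
Σ_(k=2)^(5) t_k = s_(6) − s_(2) = -31/990 − (-1/42) = -26/3465.

Σ = -26/3465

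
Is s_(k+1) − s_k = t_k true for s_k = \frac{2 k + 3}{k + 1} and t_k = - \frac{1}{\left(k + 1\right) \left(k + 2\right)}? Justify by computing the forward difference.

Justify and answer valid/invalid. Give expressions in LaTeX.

valid (s_(k+1) − s_k reduces to t_k)

s_(k+1) = (2*k + 5)/(k + 2)
s_(k+1) − s_k = -1/(k**2 + 3*k + 2)
(s_(k+1) − s_k) − t_k = 0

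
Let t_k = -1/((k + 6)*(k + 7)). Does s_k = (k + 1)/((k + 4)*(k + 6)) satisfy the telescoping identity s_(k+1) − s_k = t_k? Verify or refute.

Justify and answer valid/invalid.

s_(k+1) = (k + 2)/((k + 5)*(k + 7))
s_(k+1) − s_k = (-k**2 - 3*k + 13)/(k**4 + 22*k**3 + 179*k**2 + 638*k + 840)
(s_(k+1) − s_k) − t_k = 3*(2*k + 11)/(k**4 + 22*k**3 + 179*k**2 + 638*k + 840)

Invalid: residual 3*(2*k + 11)/(k**4 + 22*k**3 + 179*k**2 + 638*k + 840) ≠ 0.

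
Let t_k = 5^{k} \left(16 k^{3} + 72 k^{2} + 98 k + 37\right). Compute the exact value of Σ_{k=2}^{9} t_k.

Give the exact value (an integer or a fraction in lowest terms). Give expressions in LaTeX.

Σ = 42167967600

The ratio is 5*(16*k**3 + 120*k**2 + 290*k + 223)/(16*k**3 + 72*k**2 + 98*k + 37).
Factor: A=5; B=1; C=k**3 + 9*k**2/2 + 49*k/8 + 37/16.
Solve (5)·f(k+1) − (1)·f(k) = k**3 + 9*k**2/2 + 49*k/8 + 37/16.
From deg A=0, deg B=0, deg C=3: d=3.
A polynomial solution: f(k) = (4*k**3 + 3*k**2 + 2*k - 2)/16.
Get s_k = R·t_k = 5**k*(4*k**3 + 3*k**2 + 2*k - 2) with R(k) = B(k−1)f(k)/C(k) = (4*k**3 + 3*k**2 + 2*k - 2)/(16*k**3 + 72*k**2 + 98*k + 37).
Check: Δs_k = 5**k*(16*k**3 + 72*k**2 + 98*k + 37). ✓
Sum = s_(10) − s_(2); s_(10) = 42167968750, s_(2) = 1150 ⇒ 42167967600.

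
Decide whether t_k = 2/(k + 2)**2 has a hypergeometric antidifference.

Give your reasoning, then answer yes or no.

No — t_k has no hypergeometric antidifference.

Compute t_(k+1)/t_k: get (k + 2)**2/(k + 3)**2.
Factor: A=k**2 + 4*k + 4; B=k**2 + 6*k + 9; C=1.
Key eq: (k**2 + 4*k + 4)·f(k+1) = (k**2 + 4*k + 4)·f(k) + (1).
d = 0 from the (2,2,0) case.
f = c0 ⇒ A·f(k+1) − B(k−1)·f(k) − C = -1. The system {-1 = 0} is inconsistent; no antidifference.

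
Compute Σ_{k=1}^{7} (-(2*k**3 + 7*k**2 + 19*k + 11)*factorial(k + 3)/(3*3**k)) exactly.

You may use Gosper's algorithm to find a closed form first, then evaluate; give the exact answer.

Σ = -2463952/3

Step 1: r(k) = (2*k**4 + 21*k**3 + 91*k**2 + 195*k + 156)/(3*(2*k**3 + 7*k**2 + 19*k + 11)).
Gosper form: A/B · C(k+1)/C(k) with A=k/3 + 4/3, B=1, C=k**3 + 7*k**2/2 + 19*k/2 + 11/2.
Need (k/3 + 4/3)·f(k+1) − (1)·f(k) = k**3 + 7*k**2/2 + 19*k/2 + 11/2.
Bound: deg f ≤ 2.
A polynomial solution: f(k) = 3*(k + 1)*(2*k - 1)/2.
So s_k = (B(k−1)f/C)·t_k = (3*(k + 1)*(2*k - 1)/(2*k**3 + 7*k**2 + 19*k + 11))·t_k = -(k + 1)*(2*k - 1)*factorial(k + 3)/3**k.
s_(k+1) − s_k = -(2*k**3 + 7*k**2 + 19*k + 11)*factorial(k + 3)/(3*3**k) = t_k.
Evaluate s at k=8 and k=1: -2464000/3 and -16; difference -2463952/3.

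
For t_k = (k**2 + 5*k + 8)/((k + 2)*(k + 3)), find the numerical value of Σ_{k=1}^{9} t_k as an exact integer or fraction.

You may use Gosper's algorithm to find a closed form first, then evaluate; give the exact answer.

Σ = 19/2

r(k) = (k + 2)*(5*k + (k + 1)**2 + 13)/((k + 4)*(k**2 + 5*k + 8)) after simplifying.
So A=k + 2 and B=k + 4, with C=k**2 + 5*k + 8.
Solve (k + 2)·f(k+1) − (k + 3)·f(k) = k**2 + 5*k + 8.
Degrees (1,1,2) ⇒ d ≤ 2.
Match coefficients ⇒ f(k) = k*(k + 3).
Then R = B(k−1)f/C = k*(k + 3)**2/(k**2 + 5*k + 8), so s_k = R(k)·t_k = k*(k + 3)/(k + 2).
Check: Δs_k = (k**2 + 5*k + 8)/(k**2 + 5*k + 6). ✓
Σ_(k=1)^(9) t_k = s_(10) − s_(1) = 65/6 − (4/3) = 19/2.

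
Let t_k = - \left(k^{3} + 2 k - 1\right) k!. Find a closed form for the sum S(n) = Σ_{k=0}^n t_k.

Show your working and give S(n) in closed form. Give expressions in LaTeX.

S(n) = - n^{3} n! - n^{2} n! + 1

t_(k+1)/t_k = (k + 1)*(2*k + (k + 1)**3 + 1)/(k**3 + 2*k - 1).
Take A(k)=k + 1, B(k)=1, C(k)=k**3 + 2*k - 1.
Solve (k + 1)·f(k+1) − (1)·f(k) = k**3 + 2*k - 1.
Bound: deg f ≤ 2.
Coefficient equations give f(k) = (k - 1)**2.
So s_k = (B(k−1)f/C)·t_k = ((k - 1)**2/(k**3 + 2*k - 1))·t_k = -(k - 1)**2*factorial(k).
s_(k+1) − s_k = -(k**3 + 2*k - 1)*factorial(k) = t_k.
s_(n+1) = -n**2*factorial(n + 1) and s_(0) = -1, so S(n) = -n**3*factorial(n) - n**2*factorial(n) + 1.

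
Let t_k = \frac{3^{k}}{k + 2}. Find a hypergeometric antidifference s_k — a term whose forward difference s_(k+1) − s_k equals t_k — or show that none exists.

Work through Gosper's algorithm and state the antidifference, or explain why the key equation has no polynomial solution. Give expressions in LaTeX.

none — t_k is not Gosper-summable

Compute t_(k+1)/t_k: get 3*(k + 2)/(k + 3).
Normal form (A,B,C) = (3*k + 6, k + 3, 1).
Set up (3*k + 6)·f(k+1) − (k + 2)·f(k) − (1) = 0.
Degrees (1,1,0) ⇒ d ≤ -1.
deg f ≤ -1 is impossible — no certificate.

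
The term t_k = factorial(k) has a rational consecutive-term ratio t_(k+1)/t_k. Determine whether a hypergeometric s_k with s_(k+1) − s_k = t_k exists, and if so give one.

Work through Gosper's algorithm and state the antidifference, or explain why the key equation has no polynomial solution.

no hypergeometric antidifference exists

r(k) = k + 1 after simplifying.
So A=k + 1 and B=1, with C=1.
Set up (k + 1)·f(k+1) − (1)·f(k) − (1) = 0.
Degrees (1,0,0) ⇒ d ≤ -1.
d = -1 < 0 ⇒ no nonzero polynomial f; not summable.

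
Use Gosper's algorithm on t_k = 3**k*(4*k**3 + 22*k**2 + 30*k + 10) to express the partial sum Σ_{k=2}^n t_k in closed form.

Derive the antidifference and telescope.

r(k) = 3*(2*k**3 + 17*k**2 + 43*k + 33)/(2*k**3 + 11*k**2 + 15*k + 5) after simplifying.
Normal form (A,B,C) = (3, 1, k**3 + 11*k**2/2 + 15*k/2 + 5/2).
Set up (3)·f(k+1) − (1)·f(k) − (k**3 + 11*k**2/2 + 15*k/2 + 5/2) = 0.
d = 3 from the (0,0,3) case.
Coefficient equations give f(k) = (2*k**3 + 2*k**2 - 1)/4.
Certificate R = B(k−1)f/C = (2*k**3 + 2*k**2 - 1)/(2*(2*k + 1)*(k**2 + 5*k + 5)) gives s_k = 3**k*(2*k**3 + 2*k**2 - 1).
Δs = 3**k*(4*k**3 + 22*k**2 + 30*k + 10), as required.
Evaluate: s_(n+1) = 3**(n + 1)*(2*n**3 + 8*n**2 + 10*n + 3); subtract s_(2) = 207 ⇒ S(n) = 6*3**n*n**3 + 24*3**n*n**2 + 30*3**n*n + 9*3**n - 207.

S(n) = 6*3**n*n**3 + 24*3**n*n**2 + 30*3**n*n + 9*3**n - 207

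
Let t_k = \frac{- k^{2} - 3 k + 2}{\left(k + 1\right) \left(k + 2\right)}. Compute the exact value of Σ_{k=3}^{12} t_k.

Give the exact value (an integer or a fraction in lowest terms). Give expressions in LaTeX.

Σ = -65/7

t_(k+1)/t_k = (k + 1)*(3*k + (k + 1)**2 + 1)/((k + 3)*(k**2 + 3*k - 2)).
Factor: A=k + 1; B=k + 3; C=k**2 + 3*k - 2.
f must satisfy (k + 1)·f(k+1) − (k + 2)·f(k) = k**2 + 3*k - 2.
deg f ≤ 2 (via 1,1,2).
Solving with deg f ≤ 2: f(k) = k*(k - 3).
Get s_k = R·t_k = k*(3 - k)/(k + 1) with R(k) = B(k−1)f(k)/C(k) = k*(k - 3)*(k + 2)/(k**2 + 3*k - 2).
Check: Δs_k = (-k**2 - 3*k + 2)/(k**2 + 3*k + 2). ✓
Sum = s_(13) − s_(3); s_(13) = -65/7, s_(3) = 0 ⇒ -65/7.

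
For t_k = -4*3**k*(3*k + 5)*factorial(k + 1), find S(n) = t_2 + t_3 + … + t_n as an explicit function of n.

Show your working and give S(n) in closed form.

r(k) = 3*(k + 2)*(3*k + 8)/(3*k + 5) after simplifying.
So A=3*k + 6 and B=1, with C=k + 5/3.
Set up (3*k + 6)·f(k+1) − (1)·f(k) − (k + 5/3) = 0.
d = 0 from the (1,0,1) case.
Solve for f: f(k) = 1/3 (degree 0 ≤ 0).
Certificate R = B(k−1)f/C = 1/(3*k + 5) gives s_k = -4*3**k*factorial(k + 1).
Δs = -4*3**k*(3*k + 5)*factorial(k + 1), as required.
Σ_(k=2)^n t_k = s_(n+1) − s_(2) = (-12*3**n*factorial(n + 2)) − (-216), i.e. -12*3**n*factorial(n + 2) + 216.

S(n) = -12*3**n*factorial(n + 2) + 216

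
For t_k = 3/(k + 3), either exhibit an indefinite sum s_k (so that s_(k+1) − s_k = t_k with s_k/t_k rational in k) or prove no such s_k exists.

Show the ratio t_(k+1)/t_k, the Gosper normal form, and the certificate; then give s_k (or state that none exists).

none (Gosper's algorithm certifies no s_k)

The ratio is (k + 3)/(k + 4).
So A=k + 3 and B=k + 4, with C=1.
Key eq: (k + 3)·f(k+1) = (k + 3)·f(k) + (1).
d = 0 from the (1,1,0) case.
Write f(k) = c0. Then LHS − RHS = -1, requiring -1 = 0: contradictory. No certificate.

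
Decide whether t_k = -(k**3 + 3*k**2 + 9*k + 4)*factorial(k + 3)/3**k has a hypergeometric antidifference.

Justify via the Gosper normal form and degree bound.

Compute t_(k+1)/t_k: get (k**4 + 10*k**3 + 42*k**2 + 89*k + 68)/(3*(k**3 + 3*k**2 + 9*k + 4)).
A = k/3 + 4/3, B = 1, C = k**3 + 3*k**2 + 9*k + 4.
Set up (k/3 + 4/3)·f(k+1) − (1)·f(k) − (k**3 + 3*k**2 + 9*k + 4) = 0.
Degrees (1,0,3) ⇒ d ≤ 2.
A polynomial solution: f(k) = 3*k**2.
Certificate R = B(k−1)f/C = 3*k**2/(k**3 + 3*k**2 + 9*k + 4) gives s_k = -3**(1 - k)*k**2*factorial(k + 3).
Δs = -(k**3 + 3*k**2 + 9*k + 4)*factorial(k + 3)/3**k, as required.

Yes. s_k = -3**(1 - k)*k**2*factorial(k + 3).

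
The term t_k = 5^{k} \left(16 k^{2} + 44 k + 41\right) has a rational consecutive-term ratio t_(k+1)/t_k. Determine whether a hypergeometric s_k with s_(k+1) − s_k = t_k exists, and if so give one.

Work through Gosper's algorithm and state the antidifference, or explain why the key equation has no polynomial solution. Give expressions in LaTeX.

s_k = 5^{k} \left(4 k^{2} + k + 4\right)

Step 1: r(k) = 5*(16*k**2 + 76*k + 101)/(16*k**2 + 44*k + 41).
Normal form (A,B,C) = (5, 1, k**2 + 11*k/4 + 41/16).
Need (5)·f(k+1) − (1)·f(k) = k**2 + 11*k/4 + 41/16.
Degrees (0,0,2) ⇒ d ≤ 2.
Solve for f: f(k) = (4*k**2 + k + 4)/16 (degree 2 ≤ 2).
Get s_k = R·t_k = 5**k*(4*k**2 + k + 4) with R(k) = B(k−1)f(k)/C(k) = (4*k**2 + k + 4)/(16*k**2 + 44*k + 41).
Δs = 5**k*(16*k**2 + 44*k + 41), as required.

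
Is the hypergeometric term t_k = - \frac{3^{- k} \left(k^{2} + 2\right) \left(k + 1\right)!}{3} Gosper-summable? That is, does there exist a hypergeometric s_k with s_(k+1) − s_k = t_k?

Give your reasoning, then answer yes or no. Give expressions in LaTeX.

r(k) = (k + 2)*((k + 1)**2 + 2)/(3*(k**2 + 2)) after simplifying.
So A=k/3 + 2/3 and B=1, with C=k**2 + 2.
Key eq: (k/3 + 2/3)·f(k+1) = (1)·f(k) + (k**2 + 2).
deg f ≤ 1 (via 1,0,2).
Coefficient equations give f(k) = 3*k.
Certificate R = B(k−1)f/C = 3*k/(k**2 + 2) gives s_k = -k*factorial(k + 1)/3**k.
s_(k+1) − s_k = -(k**2 + 2)*factorial(k + 1)/(3*3**k) = t_k.

Yes. s_k = - 3^{- k} k \left(k + 1\right)!.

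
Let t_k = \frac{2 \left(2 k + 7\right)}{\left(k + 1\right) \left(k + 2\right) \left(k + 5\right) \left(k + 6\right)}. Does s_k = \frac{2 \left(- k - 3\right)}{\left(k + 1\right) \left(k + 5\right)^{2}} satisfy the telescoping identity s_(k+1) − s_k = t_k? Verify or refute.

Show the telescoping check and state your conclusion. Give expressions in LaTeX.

s_(k+1) = 2*(-k - 4)/((k + 2)*(k + 6)**2)
s_(k+1) − s_k = 2*(2*k**3 + 23*k**2 + 87*k + 116)/(k**6 + 25*k**5 + 249*k**4 + 1247*k**3 + 3242*k**2 + 4020*k + 1800)
(s_(k+1) − s_k) − t_k = 4*(-3*k**2 - 25*k - 47)/(k**6 + 25*k**5 + 249*k**4 + 1247*k**3 + 3242*k**2 + 4020*k + 1800)

Invalid: residual \frac{4 \left(- 3 k^{2} - 25 k - 47\right)}{k^{6} + 25 k^{5} + 249 k^{4} + 1247 k^{3} + 3242 k^{2} + 4020 k + 1800} ≠ 0.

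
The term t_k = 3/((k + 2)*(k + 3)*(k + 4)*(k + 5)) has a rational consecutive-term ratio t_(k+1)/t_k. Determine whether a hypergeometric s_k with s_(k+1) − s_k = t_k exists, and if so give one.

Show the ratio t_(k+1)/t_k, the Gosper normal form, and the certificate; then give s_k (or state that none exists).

Compute t_(k+1)/t_k: get (k + 2)/(k + 6).
Factor: A=k + 2; B=k + 6; C=1.
f must satisfy (k + 2)·f(k+1) − (k + 5)·f(k) = 1.
d = 3 from the (1,1,0) case.
A polynomial solution: f(k) = k*(k**2 + 9*k + 26)/72.
Certificate R = B(k−1)f/C = k*(k + 5)*(k**2 + 9*k + 26)/72 gives s_k = k*(k**2 + 9*k + 26)/(24*(k + 2)*(k + 3)*(k + 4)).
s_(k+1) − s_k = 3/(k**4 + 14*k**3 + 71*k**2 + 154*k + 120) = t_k.

s_k = k*(k**2 + 9*k + 26)/(24*(k + 2)*(k + 3)*(k + 4))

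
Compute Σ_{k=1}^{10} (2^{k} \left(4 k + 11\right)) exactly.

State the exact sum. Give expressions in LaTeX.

Σ = 96242

The ratio is 2*(4*k + 15)/(4*k + 11).
Gosper form: A/B · C(k+1)/C(k) with A=2, B=1, C=k + 11/4.
Key eq: (2)·f(k+1) = (1)·f(k) + (k + 11/4).
Degrees (0,0,1) ⇒ d ≤ 1.
Match coefficients ⇒ f(k) = (4*k + 3)/4.
Certificate R = B(k−1)f/C = (4*k + 3)/(4*k + 11) gives s_k = 2**k*(4*k + 3).
Δs = 2**k*(4*k + 11), as required.
Σ_(k=1)^(10) t_k = s_(11) − s_(1) = 96256 − (14) = 96242.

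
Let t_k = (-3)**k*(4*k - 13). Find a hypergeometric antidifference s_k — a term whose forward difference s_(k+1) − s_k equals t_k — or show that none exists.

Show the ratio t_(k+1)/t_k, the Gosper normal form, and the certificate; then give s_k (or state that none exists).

s_k = (-3)**k*(4 - k)

t_(k+1)/t_k = 3*(9 - 4*k)/(4*k - 13).
So A=-3 and B=1, with C=k - 13/4.
Need (-3)·f(k+1) − (1)·f(k) = k - 13/4.
d = 1 from the (0,0,1) case.
Match coefficients ⇒ f(k) = -(k - 4)/4.
Then R = B(k−1)f/C = -(k - 4)/(4*k - 13), so s_k = R(k)·t_k = (-3)**k*(4 - k).
Check: Δs_k = (-3)**k*(4*k - 13). ✓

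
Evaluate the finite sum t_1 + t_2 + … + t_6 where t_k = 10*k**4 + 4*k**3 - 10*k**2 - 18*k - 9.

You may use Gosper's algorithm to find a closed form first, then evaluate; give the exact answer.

Ratio r(k) = (10*k**4 + 44*k**3 + 62*k**2 + 14*k - 23)/(10*k**4 + 4*k**3 - 10*k**2 - 18*k - 9).
A = 1, B = 1, C = k**4 + 2*k**3/5 - k**2 - 9*k/5 - 9/10.
Need (1)·f(k+1) − (1)·f(k) = k**4 + 2*k**3/5 - k**2 - 9*k/5 - 9/10.
deg f ≤ 5 (via 0,0,4).
Coefficient equations give f(k) = k*(2*k**4 - 4*k**3 - 2*k**2 - 3*k - 2)/10.
R(k) = B(k−1)·f(k)/C(k) = k*(2*k**4 - 4*k**3 - 2*k**2 - 3*k - 2)/(10*k**4 + 4*k**3 - 10*k**2 - 18*k - 9); s_k = R·t_k = k*(2*k**4 - 4*k**3 - 2*k**2 - 3*k - 2).
Check: Δs_k = 10*k**4 + 4*k**3 - 10*k**2 - 18*k - 9. ✓
Evaluate s at k=7 and k=1: 23163 and -9; difference 23172.

Σ = 23172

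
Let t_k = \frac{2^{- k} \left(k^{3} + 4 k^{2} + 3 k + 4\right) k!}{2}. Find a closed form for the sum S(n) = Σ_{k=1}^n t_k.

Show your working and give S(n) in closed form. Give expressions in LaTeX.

t_(k+1)/t_k = (k**4 + 8*k**3 + 21*k**2 + 26*k + 12)/(2*(k**3 + 4*k**2 + 3*k + 4)).
Gosper form: A/B · C(k+1)/C(k) with A=k/2 + 1/2, B=1, C=k**3 + 4*k**2 + 3*k + 4.
Set up (k/2 + 1/2)·f(k+1) − (1)·f(k) − (k**3 + 4*k**2 + 3*k + 4) = 0.
Degrees (1,0,3) ⇒ d ≤ 2.
Match coefficients ⇒ f(k) = 2*k*(k + 3).
Get s_k = R·t_k = k*(k + 3)*factorial(k)/2**k with R(k) = B(k−1)f(k)/C(k) = 2*k*(k + 3)/(k**3 + 4*k**2 + 3*k + 4).
s_(k+1) − s_k = (k**3 + 4*k**2 + 3*k + 4)*factorial(k)/(2*2**k) = t_k.
Telescope: S(n) = s_(n+1) − s_(1) = 2**(-n - 1)*(n + 1)*(n + 4)*factorial(n + 1) − (2) = 2**(-n - 1)*(-2**(n + 2) + n**3*factorial(n) + 6*n**2*factorial(n) + 9*n*factorial(n) + 4*factorial(n)).

S(n) = 2^{- n - 1} \left(- 2^{n + 2} + n^{3} n! + 6 n^{2} n! + 9 n n! + 4 n!\right)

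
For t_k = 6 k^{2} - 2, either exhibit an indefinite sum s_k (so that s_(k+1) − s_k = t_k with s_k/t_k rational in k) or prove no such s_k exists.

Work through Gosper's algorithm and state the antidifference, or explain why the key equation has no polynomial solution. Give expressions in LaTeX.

The ratio is (3*(k + 1)**2 - 1)/(3*k**2 - 1).
Normal form (A,B,C) = (1, 1, k**2 - 1/3).
f must satisfy (1)·f(k+1) − (1)·f(k) = k**2 - 1/3.
d = 3 from the (0,0,2) case.
A polynomial solution: f(k) = k*(2*k**2 - 3*k - 1)/6.
Then R = B(k−1)f/C = k*(2*k**2 - 3*k - 1)/(2*(3*k**2 - 1)), so s_k = R(k)·t_k = k*(2*k**2 - 3*k - 1).
Verify: 6*k**2 - 2 matches t_k.

s_k = k \left(2 k^{2} - 3 k - 1\right)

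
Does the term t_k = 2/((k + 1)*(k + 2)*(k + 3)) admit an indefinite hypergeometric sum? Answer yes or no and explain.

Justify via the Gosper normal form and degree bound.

Compute t_(k+1)/t_k: get (k + 1)/(k + 4).
Take A(k)=k + 1, B(k)=k + 4, C(k)=1.
Set up (k + 1)·f(k+1) − (k + 3)·f(k) − (1) = 0.
Bound: deg f ≤ 2.
A polynomial solution: f(k) = k*(k + 3)/4.
R(k) = B(k−1)·f(k)/C(k) = k*(k + 3)**2/4; s_k = R·t_k = k*(k + 3)/(2*(k + 1)*(k + 2)).
Δs = 2/(k**3 + 6*k**2 + 11*k + 6), as required.

Yes. s_k = k*(k + 3)/(2*(k + 1)*(k + 2)).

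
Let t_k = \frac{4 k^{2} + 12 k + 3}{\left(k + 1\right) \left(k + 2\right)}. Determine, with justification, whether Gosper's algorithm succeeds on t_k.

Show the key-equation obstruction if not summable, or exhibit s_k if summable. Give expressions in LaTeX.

Step 1: r(k) = (k + 1)*(12*k + 4*(k + 1)**2 + 15)/((k + 3)*(4*k**2 + 12*k + 3)).
Take A(k)=k + 1, B(k)=k + 3, C(k)=k**2 + 3*k + 3/4.
f must satisfy (k + 1)·f(k+1) − (k + 2)·f(k) = k**2 + 3*k + 3/4.
deg f ≤ 2 (via 1,1,2).
Match coefficients ⇒ f(k) = k*(4*k - 1)/4.
Certificate R = B(k−1)f/C = k*(k + 2)*(4*k - 1)/(4*k**2 + 12*k + 3) gives s_k = k*(4*k - 1)/(k + 1).
Check: Δs_k = (4*k**2 + 12*k + 3)/(k**2 + 3*k + 2). ✓

Yes. s_k = \frac{k \left(4 k - 1\right)}{k + 1}.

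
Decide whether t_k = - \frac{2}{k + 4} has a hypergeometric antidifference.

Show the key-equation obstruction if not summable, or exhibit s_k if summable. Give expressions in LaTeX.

No — the linear system for f has no solution.

Compute t_(k+1)/t_k: get (k + 4)/(k + 5).
Take A(k)=k + 4, B(k)=k + 5, C(k)=1.
Solve (k + 4)·f(k+1) − (k + 4)·f(k) = 1.
Bound: deg f ≤ 0.
f = c0 ⇒ A·f(k+1) − B(k−1)·f(k) − C = -1. The system {-1 = 0} is inconsistent; no antidifference.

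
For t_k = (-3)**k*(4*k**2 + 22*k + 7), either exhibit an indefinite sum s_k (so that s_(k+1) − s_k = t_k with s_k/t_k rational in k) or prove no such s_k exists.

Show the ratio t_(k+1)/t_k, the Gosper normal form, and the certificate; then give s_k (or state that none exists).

t_(k+1)/t_k = 3*(-4*k**2 - 30*k - 33)/(4*k**2 + 22*k + 7).
Normal form (A,B,C) = (-3, 1, k**2 + 11*k/2 + 7/4).
f must satisfy (-3)·f(k+1) − (1)·f(k) = k**2 + 11*k/2 + 7/4.
d = 2 from the (0,0,2) case.
Solving with deg f ≤ 2: f(k) = -(k**2 + 4*k - 2)/4.
R(k) = B(k−1)·f(k)/C(k) = -(k**2 + 4*k - 2)/(4*k**2 + 22*k + 7); s_k = R·t_k = (-3)**k*(-k**2 - 4*k + 2).
Verify: (-3)**k*(4*k**2 + 22*k + 7) matches t_k.

s_k = (-3)**k*(-k**2 - 4*k + 2)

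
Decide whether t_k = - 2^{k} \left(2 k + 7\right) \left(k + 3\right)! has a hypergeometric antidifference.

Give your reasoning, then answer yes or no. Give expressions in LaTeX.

Ratio r(k) = 2*(k + 4)*(2*k + 9)/(2*k + 7).
So A=2*k + 8 and B=1, with C=k + 7/2.
Set up (2*k + 8)·f(k+1) − (1)·f(k) − (k + 7/2) = 0.
d = 0 from the (1,0,1) case.
Coefficient equations give f(k) = 1/2.
Then R = B(k−1)f/C = 1/(2*k + 7), so s_k = R(k)·t_k = -2**k*factorial(k + 3).
Verify: -2**k*(2*k + 7)*factorial(k + 3) matches t_k.

Yes. s_k = - 2^{k} \left(k + 3\right)!.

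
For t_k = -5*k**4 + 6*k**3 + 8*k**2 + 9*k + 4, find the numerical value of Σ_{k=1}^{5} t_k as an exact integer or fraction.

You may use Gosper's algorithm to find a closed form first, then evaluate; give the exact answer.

Σ = -2950

Ratio r(k) = (5*k**4 + 14*k**3 + 4*k**2 - 23*k - 22)/(5*k**4 - 6*k**3 - 8*k**2 - 9*k - 4).
A = 1, B = 1, C = k**4 - 6*k**3/5 - 8*k**2/5 - 9*k/5 - 4/5.
f must satisfy (1)·f(k+1) − (1)·f(k) = k**4 - 6*k**3/5 - 8*k**2/5 - 9*k/5 - 4/5.
From deg A=0, deg B=0, deg C=4: d=5.
Solve for f: f(k) = k*(k**4 - 4*k**3 + 2*k**2 - 2*k - 1)/5 (degree 5 ≤ 5).
Then R = B(k−1)f/C = k*(k**4 - 4*k**3 + 2*k**2 - 2*k - 1)/(5*k**4 - 6*k**3 - 8*k**2 - 9*k - 4), so s_k = R(k)·t_k = k*(-k**4 + 4*k**3 - 2*k**2 + 2*k + 1).
Check: Δs_k = -5*k**4 + 6*k**3 + 8*k**2 + 9*k + 4. ✓
Σ_(k=1)^(5) t_k = s_(6) − s_(1) = -2946 − (4) = -2950.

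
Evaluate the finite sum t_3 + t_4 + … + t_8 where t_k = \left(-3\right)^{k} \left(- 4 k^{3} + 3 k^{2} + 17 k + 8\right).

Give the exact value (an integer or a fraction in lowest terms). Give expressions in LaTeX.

r(k) = 3*(-4*k**3 - 9*k**2 + 11*k + 24)/(4*k**3 - 3*k**2 - 17*k - 8) after simplifying.
Normal form (A,B,C) = (-3, 1, k**3 - 3*k**2/4 - 17*k/4 - 2).
Set up (-3)·f(k+1) − (1)·f(k) − (k**3 - 3*k**2/4 - 17*k/4 - 2) = 0.
deg f ≤ 3 (via 0,0,3).
A polynomial solution: f(k) = -(k**3 - 3*k**2 - 2*k + 1)/4.
Certificate R = B(k−1)f/C = -(k**3 - 3*k**2 - 2*k + 1)/(4*k**3 - 3*k**2 - 17*k - 8) gives s_k = (-3)**k*(k**3 - 3*k**2 - 2*k + 1).
s_(k+1) − s_k = (-3)**k*(-4*k**3 + 3*k**2 + 17*k + 8) = t_k.
Sum = s_(9) − s_(3); s_(9) = -9231327, s_(3) = 135 ⇒ -9231462.

Σ = -9231462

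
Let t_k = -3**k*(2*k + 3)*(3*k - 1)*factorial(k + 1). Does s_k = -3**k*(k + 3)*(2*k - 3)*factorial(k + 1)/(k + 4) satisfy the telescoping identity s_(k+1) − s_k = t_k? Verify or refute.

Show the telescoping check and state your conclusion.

Invalid: residual 3**k*(6*k**3 + 31*k**2 + 23*k - 9)*factorial(k + 1)/((k + 4)*(k + 5)) ≠ 0.

s_(k+1) = -3**(k + 1)*(k + 4)*(2*k - 1)*factorial(k + 2)/(k + 5)
s_(k+1) − s_k = -3**k*(6*k**4 + 55*k**3 + 149*k**2 + 90*k - 51)*factorial(k + 1)/((k + 4)*(k + 5))
(s_(k+1) − s_k) − t_k = 3**k*(6*k**3 + 31*k**2 + 23*k - 9)*factorial(k + 1)/((k + 4)*(k + 5))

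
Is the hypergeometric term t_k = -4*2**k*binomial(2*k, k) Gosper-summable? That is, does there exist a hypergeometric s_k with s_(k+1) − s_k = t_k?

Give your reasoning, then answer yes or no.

r(k) = 4*(2*k + 1)/(k + 1) after simplifying.
Take A(k)=8*k + 4, B(k)=k + 1, C(k)=1.
f must satisfy (8*k + 4)·f(k+1) − (k)·f(k) = 1.
deg f ≤ -1 (via 1,1,0).
d = -1 < 0 ⇒ no nonzero polynomial f; not summable.

No — negative degree bound, so no certificate f.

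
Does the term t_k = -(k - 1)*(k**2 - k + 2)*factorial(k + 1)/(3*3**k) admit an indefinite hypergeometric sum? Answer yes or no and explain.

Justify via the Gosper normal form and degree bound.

t_(k+1)/t_k = k*(k + 2)*(-k + (k + 1)**2 + 1)/(3*(k - 1)*(k**2 - k + 2)).
Normal form (A,B,C) = (k/3 + 2/3, 1, k**3 - 2*k**2 + 3*k - 2).
Set up (k/3 + 2/3)·f(k+1) − (1)·f(k) − (k**3 - 2*k**2 + 3*k - 2) = 0.
deg f ≤ 2 (via 1,0,3).
Solving with deg f ≤ 2: f(k) = 3*(k**2 - 3*k - 2).
Then R = B(k−1)f/C = 3*(k**2 - 3*k - 2)/((k - 1)*(k**2 - k + 2)), so s_k = R(k)·t_k = (-k**2 + 3*k + 2)*factorial(k + 1)/3**k.
Check: Δs_k = -(k - 1)*(k**2 - k + 2)*factorial(k + 1)/(3*3**k). ✓

Yes. s_k = (-k**2 + 3*k + 2)*factorial(k + 1)/3**k.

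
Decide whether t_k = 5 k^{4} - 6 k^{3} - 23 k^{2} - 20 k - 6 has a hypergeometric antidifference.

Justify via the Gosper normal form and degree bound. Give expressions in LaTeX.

Ratio r(k) = (5*k**4 + 14*k**3 - 11*k**2 - 64*k - 50)/(5*k**4 - 6*k**3 - 23*k**2 - 20*k - 6).
Gosper form: A/B · C(k+1)/C(k) with A=1, B=1, C=k**4 - 6*k**3/5 - 23*k**2/5 - 4*k - 6/5.
Solve (1)·f(k+1) − (1)·f(k) = k**4 - 6*k**3/5 - 23*k**2/5 - 4*k - 6/5.
Bound: deg f ≤ 5.
A polynomial solution: f(k) = k**3*(k**2 - 4*k - 3)/5.
Certificate R = B(k−1)f/C = k**3*(k**2 - 4*k - 3)/(5*k**4 - 6*k**3 - 23*k**2 - 20*k - 6) gives s_k = k**3*(k**2 - 4*k - 3).
Check: Δs_k = 5*k**4 - 6*k**3 - 23*k**2 - 20*k - 6. ✓

Yes. s_k = k^{3} \left(k^{2} - 4 k - 3\right).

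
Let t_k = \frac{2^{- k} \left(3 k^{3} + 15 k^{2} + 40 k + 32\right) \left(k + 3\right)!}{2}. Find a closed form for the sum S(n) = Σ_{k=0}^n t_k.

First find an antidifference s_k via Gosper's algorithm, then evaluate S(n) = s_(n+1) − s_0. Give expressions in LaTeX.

The ratio is (3*k**4 + 36*k**3 + 175*k**2 + 406*k + 360)/(2*(3*k**3 + 15*k**2 + 40*k + 32)).
Factor: A=k/2 + 2; B=1; C=k**3 + 5*k**2 + 40*k/3 + 32/3.
f must satisfy (k/2 + 2)·f(k+1) − (1)·f(k) = k**3 + 5*k**2 + 40*k/3 + 32/3.
d = 2 from the (1,0,3) case.
Solve for f: f(k) = 2*(3*k**2 + 3*k + 4)/3 (degree 2 ≤ 2).
So s_k = (B(k−1)f/C)·t_k = (2*(3*k**2 + 3*k + 4)/(3*k**3 + 15*k**2 + 40*k + 32))·t_k = (3*k**2 + 3*k + 4)*factorial(k + 3)/2**k.
Check: Δs_k = (3*k**3 + 15*k**2 + 40*k + 32)*factorial(k + 3)/(2*2**k). ✓
Σ_(k=0)^n t_k = s_(n+1) − s_(0) = (2**(-n - 1)*(3*n**2 + 9*n + 10)*factorial(n + 4)) − (24), i.e. (-48*2**n + 3*n**6*factorial(n) + 39*n**5*factorial(n) + 205*n**4*factorial(n) + 565*n**3*factorial(n) + 872*n**2*factorial(n) + 716*n*factorial(n) + 240*factorial(n))/(2*2**n).

S(n) = \frac{2^{- n} \left(- 48 \cdot 2^{n} + 3 n^{6} n! + 39 n^{5} n! + 205 n^{4} n! + 565 n^{3} n! + 872 n^{2} n! + 716 n n! + 240 n!\right)}{2}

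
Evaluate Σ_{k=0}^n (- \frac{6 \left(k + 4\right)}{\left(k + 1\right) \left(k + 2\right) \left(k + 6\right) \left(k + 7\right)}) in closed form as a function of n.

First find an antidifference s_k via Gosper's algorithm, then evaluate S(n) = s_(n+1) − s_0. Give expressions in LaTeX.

S(n) = \frac{- n^{2} - 9 n - 8}{2 \left(n^{2} + 9 n + 14\right)}

r(k) = (k + 1)*(k + 5)*(k + 6)/((k + 3)*(k + 4)*(k + 8)) after simplifying.
Take A(k)=k + 1, B(k)=k + 8, C(k)=k**4 + 16*k**3 + 95*k**2 + 248*k + 240.
Need (k + 1)·f(k+1) − (k + 7)·f(k) = k**4 + 16*k**3 + 95*k**2 + 248*k + 240.
d = 6 from the (1,1,4) case.
Solve for f: f(k) = k*(k + 2)*(k + 3)*(k + 4)*(k + 5)*(k + 7)/12 (degree 6 ≤ 6).
R(k) = B(k−1)·f(k)/C(k) = k*(k + 2)*(k + 7)**2/(12*(k + 4)); s_k = R·t_k = k*(-k - 7)/(2*(k**2 + 7*k + 6)).
Verify: 6*(-k - 4)/(k**4 + 16*k**3 + 83*k**2 + 152*k + 84) matches t_k.
s_(n+1) = (-n**2 - 9*n - 8)/(2*(n**2 + 9*n + 14)) and s_(0) = 0, so S(n) = (-n**2 - 9*n - 8)/(2*(n**2 + 9*n + 14)).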